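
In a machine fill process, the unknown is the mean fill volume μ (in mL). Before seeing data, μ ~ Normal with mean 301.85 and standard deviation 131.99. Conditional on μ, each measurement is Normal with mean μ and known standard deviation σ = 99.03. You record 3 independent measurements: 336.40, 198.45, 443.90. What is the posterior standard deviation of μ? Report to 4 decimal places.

52.4642

For Normal data with known variance σ², a Normal(μ₀, σ₀²) prior on μ is conjugate. Posterior precision = 1/σ₀² + n/σ²; posterior mean is the precision-weighted average of μ₀ and x̄.
σ₀² = 131.99² = 17421.3601, σ² = 99.03² = 9806.9409; σ² + n·σ₀² = 9806.9409 + 3·17421.3601 = 62071.0212.
Posterior precision = 1/σ₀² + n/σ² = 1/17421.3601 + 3/9806.9409 = (σ² + n·σ₀²)/(σ₀²σ²) = 62071.0212/(17421.3601·9806.9409); posterior variance σₙ² = σ₀²σ²/(σ² + n·σ₀²) = 17421.3601·9806.9409/62071.0212 = 2752.496183.
Posterior SD = √σₙ² = √(17421.3601·9806.9409/62071.0212) = 52.4642.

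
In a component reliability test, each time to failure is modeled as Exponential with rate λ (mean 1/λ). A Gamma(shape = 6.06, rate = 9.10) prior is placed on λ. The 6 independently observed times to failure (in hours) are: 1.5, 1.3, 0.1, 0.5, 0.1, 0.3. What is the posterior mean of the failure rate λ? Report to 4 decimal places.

0.9349

With a Gamma(shape α, rate β) prior on the exponential rate λ, the posterior after n observations with total T = Σxᵢ is Gamma(α+n, β+T).
Sum of observations T = 3.8 hours; n = 6.
Posterior: Gamma(6.06+6, 9.10+3.8) = Gamma(12.06, 12.90).
Posterior mean of λ = α/β = 12.06/12.90 = 0.9349.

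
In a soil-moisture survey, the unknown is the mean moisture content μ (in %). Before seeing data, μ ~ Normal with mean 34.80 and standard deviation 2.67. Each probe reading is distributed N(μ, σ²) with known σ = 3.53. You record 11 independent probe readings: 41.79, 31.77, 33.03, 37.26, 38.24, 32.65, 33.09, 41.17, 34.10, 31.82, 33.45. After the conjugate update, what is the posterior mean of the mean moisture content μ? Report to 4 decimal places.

For Normal data with known variance σ², a Normal(μ₀, σ₀²) prior on μ is conjugate. Posterior precision = 1/σ₀² + n/σ²; posterior mean is the precision-weighted average of μ₀ and x̄.
Σxᵢ = 41.79 + 31.77 + 33.03 + 37.26 + 38.24 + 32.65 + 33.09 + 41.17 + 34.10 + 31.82 + 33.45 = 388.37, so n·x̄ = 388.37.
σ₀² = 2.67² = 7.1289, σ² = 3.53² = 12.4609; σ² + n·σ₀² = 12.4609 + 11·7.1289 = 90.8788.
Posterior mean = (μ₀/σ₀² + n·x̄/σ²)/(1/σ₀² + n/σ²) = (σ²·μ₀ + σ₀²·n·x̄)/(σ² + n·σ₀²) = (12.4609·34.80 + 7.1289·388.37)/90.8788 = 3202.290213/90.8788 = 35.2369.

35.2369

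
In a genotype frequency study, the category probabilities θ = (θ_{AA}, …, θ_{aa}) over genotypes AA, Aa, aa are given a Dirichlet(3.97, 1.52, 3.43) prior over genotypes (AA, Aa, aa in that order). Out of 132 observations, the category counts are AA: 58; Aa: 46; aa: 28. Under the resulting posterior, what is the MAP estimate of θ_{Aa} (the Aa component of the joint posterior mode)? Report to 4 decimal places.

The Dirichlet prior is conjugate to the Multinomial likelihood: each posterior αⱼ = prior αⱼ + observed count nⱼ.
Posterior concentration: (61.97, 47.52, 31.43), total = 140.92.
Joint mode component: (α_{Aa}−1)/(Σα−K) = 46.52/137.92 = 0.3373.

0.3373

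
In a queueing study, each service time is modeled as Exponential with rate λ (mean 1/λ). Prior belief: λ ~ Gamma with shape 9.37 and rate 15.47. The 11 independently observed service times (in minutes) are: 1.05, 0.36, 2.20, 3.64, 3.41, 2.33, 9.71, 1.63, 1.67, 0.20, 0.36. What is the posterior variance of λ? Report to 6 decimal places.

0.011531

With a Gamma(shape α, rate β) prior on the exponential rate λ, the posterior after n observations with total T = Σxᵢ is Gamma(α+n, β+T).
Sum of observations T = 26.56 minutes; n = 11.
Posterior: Gamma(9.37+11, 15.47+26.56) = Gamma(20.37, 42.03).
Var = α/β² = 0.011531.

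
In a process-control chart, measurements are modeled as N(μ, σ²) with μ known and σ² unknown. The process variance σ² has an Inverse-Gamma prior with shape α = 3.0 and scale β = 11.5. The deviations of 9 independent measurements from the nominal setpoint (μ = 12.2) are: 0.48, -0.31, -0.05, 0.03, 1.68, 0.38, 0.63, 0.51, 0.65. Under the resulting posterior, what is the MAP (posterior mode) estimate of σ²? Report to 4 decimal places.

With known mean μ and an Inverse-Gamma(α, β) prior on σ², the Normal likelihood is conjugate: posterior is Inv-Gamma(α + n/2, β + Σ(xᵢ−μ)²/2).
Σ(xᵢ−μ)² = (0.48)² + (-0.31)² + (-0.05)² + (0.03)² + (1.68)² + (0.38)² + (0.63)² + (0.51)² + (0.65)² = 4.3762.
Posterior: Inv-Gamma(3.0 + 9/2, 11.5 + 4.3762/2) = Inv-Gamma(7.50, 13.68810).
Mode = β/(α+1) = 13.68810/8.50 = 1.6104.

1.6104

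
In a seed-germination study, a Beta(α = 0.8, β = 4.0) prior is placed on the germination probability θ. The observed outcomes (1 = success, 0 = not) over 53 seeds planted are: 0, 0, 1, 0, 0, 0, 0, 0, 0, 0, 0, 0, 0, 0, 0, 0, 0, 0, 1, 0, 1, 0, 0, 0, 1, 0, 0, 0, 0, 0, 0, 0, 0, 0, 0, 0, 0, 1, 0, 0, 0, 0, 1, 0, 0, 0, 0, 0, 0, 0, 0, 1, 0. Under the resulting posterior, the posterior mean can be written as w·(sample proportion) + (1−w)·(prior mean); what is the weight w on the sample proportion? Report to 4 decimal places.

The Beta prior is conjugate to a Binomial/Bernoulli likelihood; the update adds successes to α and failures to β.
Posterior mean = (α₀+k)/(α₀+β₀+n) = [n/(α₀+β₀+n)]·(k/n) + [(α₀+β₀)/(α₀+β₀+n)]·α₀/(α₀+β₀), so only n and the prior enter the weight.
The weight on the data is w = n/(α₀+β₀+n) = 53/(0.8+4.0+53) = 53/57.8 = 0.9170.

0.9170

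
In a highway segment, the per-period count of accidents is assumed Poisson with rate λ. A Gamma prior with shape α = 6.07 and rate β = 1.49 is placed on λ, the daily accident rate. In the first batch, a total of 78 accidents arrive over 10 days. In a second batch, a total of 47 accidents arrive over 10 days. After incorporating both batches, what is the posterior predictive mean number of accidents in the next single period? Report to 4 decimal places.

6.0991

With a Gamma(shape α, rate β) prior, the Poisson likelihood is conjugate: the posterior is Gamma(α + ΣXᵢ, β + n).
After batch 1: Gamma(α+S, β+n) = Gamma(6.07+78, 1.49+10) = Gamma(84.07, 11.49).
After batch 2: Gamma(α+S, β+n) = Gamma(84.07+47, 11.49+10) = Gamma(131.07, 21.49).
The predictive distribution for one future period is NegBinom with mean α/β = 6.0991.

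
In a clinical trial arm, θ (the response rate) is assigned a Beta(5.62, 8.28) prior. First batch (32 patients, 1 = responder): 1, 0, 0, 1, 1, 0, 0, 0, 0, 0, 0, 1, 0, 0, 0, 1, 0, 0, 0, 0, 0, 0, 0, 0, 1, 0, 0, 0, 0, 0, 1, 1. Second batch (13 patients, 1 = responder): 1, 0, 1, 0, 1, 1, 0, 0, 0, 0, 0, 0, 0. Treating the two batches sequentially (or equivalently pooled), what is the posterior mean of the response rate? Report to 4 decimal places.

0.2992

The Beta prior is conjugate to a Binomial/Bernoulli likelihood; the update adds successes to α and failures to β.
After batch 1: Beta(5.62+8, 8.28+24) = Beta(13.62, 32.28).
After batch 2: Beta(13.62+4, 32.28+9) = Beta(17.62, 41.28).
Posterior mean = α/(α+β) = 17.62/58.90 = 0.2992.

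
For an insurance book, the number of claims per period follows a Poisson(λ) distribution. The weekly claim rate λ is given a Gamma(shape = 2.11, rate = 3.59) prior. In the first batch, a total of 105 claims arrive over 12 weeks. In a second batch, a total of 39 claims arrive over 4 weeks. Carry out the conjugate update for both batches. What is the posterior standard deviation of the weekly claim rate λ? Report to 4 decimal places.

0.6170

With a Gamma(shape α, rate β) prior, the Poisson likelihood is conjugate: the posterior is Gamma(α + ΣXᵢ, β + n).
After batch 1: Gamma(α+S, β+n) = Gamma(2.11+105, 3.59+12) = Gamma(107.11, 15.59).
After batch 2: Gamma(α+S, β+n) = Gamma(107.11+39, 15.59+4) = Gamma(146.11, 19.59).
SD = √α/β = √146.11/19.59 = 0.6170.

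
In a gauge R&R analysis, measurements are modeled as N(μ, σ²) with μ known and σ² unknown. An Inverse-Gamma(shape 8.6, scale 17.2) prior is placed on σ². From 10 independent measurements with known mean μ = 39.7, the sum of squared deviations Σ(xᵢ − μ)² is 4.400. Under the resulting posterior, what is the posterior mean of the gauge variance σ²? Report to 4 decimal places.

1.5397

With known mean μ and an Inverse-Gamma(α, β) prior on σ², the Normal likelihood is conjugate: posterior is Inv-Gamma(α + n/2, β + Σ(xᵢ−μ)²/2).
Posterior: Inv-Gamma(8.6 + 10/2, 17.2 + 4.400/2) = Inv-Gamma(13.60, 19.4000).
E[σ²|data] = β/(α−1) = 19.4000/12.60 = 1.5397.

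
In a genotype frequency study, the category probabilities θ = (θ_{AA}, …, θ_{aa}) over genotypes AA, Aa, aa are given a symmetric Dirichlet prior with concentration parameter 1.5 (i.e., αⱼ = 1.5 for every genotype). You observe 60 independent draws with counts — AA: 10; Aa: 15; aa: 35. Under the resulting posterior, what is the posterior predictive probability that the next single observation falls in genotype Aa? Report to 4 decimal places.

0.2558

The Dirichlet prior is conjugate to the Multinomial likelihood: each posterior αⱼ = prior αⱼ + observed count nⱼ.
Posterior concentration: (11.5, 16.5, 36.5), total = 64.5.
P(next = Aa | data) = α_{Aa}/Σα = 0.2558.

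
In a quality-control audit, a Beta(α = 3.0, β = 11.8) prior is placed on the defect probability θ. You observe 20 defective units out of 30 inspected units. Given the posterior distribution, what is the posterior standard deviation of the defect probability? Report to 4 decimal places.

0.0739

The Beta prior is conjugate to a Binomial/Bernoulli likelihood; the update adds successes to α and failures to β.
Posterior: Beta(α+k, β+n−k) = Beta(3.0+20, 11.8+10) = Beta(23.0, 21.8).
Var = αβ/((α+β)²(α+β+1)) = 23.0·21.8/(44.8²·45.8) = 0.00545460; SD = √0.00545460 = 0.0739.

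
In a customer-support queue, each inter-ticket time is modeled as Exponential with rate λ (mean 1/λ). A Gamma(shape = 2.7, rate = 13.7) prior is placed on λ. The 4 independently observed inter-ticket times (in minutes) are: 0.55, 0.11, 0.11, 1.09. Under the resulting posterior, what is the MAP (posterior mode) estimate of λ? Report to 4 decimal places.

0.3663

With a Gamma(shape α, rate β) prior on the exponential rate λ, the posterior after n observations with total T = Σxᵢ is Gamma(α+n, β+T).
Sum of observations T = 1.86 minutes; n = 4.
Posterior: Gamma(2.7+4, 13.7+1.86) = Gamma(6.7, 15.56).
Mode = (α−1)/β = 0.3663.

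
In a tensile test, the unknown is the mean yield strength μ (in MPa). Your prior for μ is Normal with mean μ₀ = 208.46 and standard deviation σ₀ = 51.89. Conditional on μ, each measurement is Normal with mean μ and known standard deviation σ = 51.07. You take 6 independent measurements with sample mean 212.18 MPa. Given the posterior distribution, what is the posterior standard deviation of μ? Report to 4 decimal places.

For Normal data with known variance σ², a Normal(μ₀, σ₀²) prior on μ is conjugate. Posterior precision = 1/σ₀² + n/σ²; posterior mean is the precision-weighted average of μ₀ and x̄.
σ₀² = 51.89² = 2692.5721, σ² = 51.07² = 2608.1449; σ² + n·σ₀² = 2608.1449 + 6·2692.5721 = 18763.5775.
Posterior precision = 1/σ₀² + n/σ² = 1/2692.5721 + 6/2608.1449 = (σ² + n·σ₀²)/(σ₀²σ²) = 18763.5775/(2692.5721·2608.1449); posterior variance σₙ² = σ₀²σ²/(σ² + n·σ₀²) = 2692.5721·2608.1449/18763.5775 = 374.268616.
Posterior SD = √σₙ² = √(2692.5721·2608.1449/18763.5775) = 19.3460.

19.3460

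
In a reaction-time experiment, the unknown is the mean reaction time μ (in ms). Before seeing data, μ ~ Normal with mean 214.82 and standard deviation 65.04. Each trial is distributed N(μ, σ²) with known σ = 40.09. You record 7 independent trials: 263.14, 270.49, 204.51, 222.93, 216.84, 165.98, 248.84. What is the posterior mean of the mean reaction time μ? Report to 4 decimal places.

For Normal data with known variance σ², a Normal(μ₀, σ₀²) prior on μ is conjugate. Posterior precision = 1/σ₀² + n/σ²; posterior mean is the precision-weighted average of μ₀ and x̄.
Σxᵢ = 263.14 + 270.49 + 204.51 + 222.93 + 216.84 + 165.98 + 248.84 = 1592.73, so n·x̄ = 1592.73.
σ₀² = 65.04² = 4230.2016, σ² = 40.09² = 1607.2081; σ² + n·σ₀² = 1607.2081 + 7·4230.2016 = 31218.6193.
Posterior mean = (μ₀/σ₀² + n·x̄/σ²)/(1/σ₀² + n/σ²) = (σ²·μ₀ + σ₀²·n·x̄)/(σ² + n·σ₀²) = (1607.2081·214.82 + 4230.2016·1592.73)/31218.6193 = 7082829.43841/31218.6193 = 226.8784.

226.8784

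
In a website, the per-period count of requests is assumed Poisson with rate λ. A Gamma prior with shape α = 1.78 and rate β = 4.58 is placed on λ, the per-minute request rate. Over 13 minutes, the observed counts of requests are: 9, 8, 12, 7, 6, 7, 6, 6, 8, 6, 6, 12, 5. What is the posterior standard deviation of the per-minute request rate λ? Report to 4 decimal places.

With a Gamma(shape α, rate β) prior, the Poisson likelihood is conjugate: the posterior is Gamma(α + ΣXᵢ, β + n).
Sum of counts S = 98 over n = 13 minutes.
Posterior: Gamma(α+S, β+n) = Gamma(1.78+98, 4.58+13) = Gamma(99.78, 17.58).
SD = √α/β = √99.78/17.58 = 0.5682.

0.5682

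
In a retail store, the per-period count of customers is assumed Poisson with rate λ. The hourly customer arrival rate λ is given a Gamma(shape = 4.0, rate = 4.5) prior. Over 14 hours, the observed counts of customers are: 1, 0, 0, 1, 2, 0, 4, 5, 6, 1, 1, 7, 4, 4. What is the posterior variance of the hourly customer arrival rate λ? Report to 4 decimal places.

0.1169

With a Gamma(shape α, rate β) prior, the Poisson likelihood is conjugate: the posterior is Gamma(α + ΣXᵢ, β + n).
Sum of counts S = 36 over n = 14 hours.
Posterior: Gamma(α+S, β+n) = Gamma(4.0+36, 4.5+14) = Gamma(40.0, 18.5).
Var = α/β² = 40.0/18.5² = 0.1169.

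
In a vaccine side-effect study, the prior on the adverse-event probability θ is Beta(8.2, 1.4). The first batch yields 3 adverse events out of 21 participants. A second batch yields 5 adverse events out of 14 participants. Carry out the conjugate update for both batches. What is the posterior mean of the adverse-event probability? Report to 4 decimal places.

The Beta prior is conjugate to a Binomial/Bernoulli likelihood; the update adds successes to α and failures to β.
After batch 1: Beta(8.2+3, 1.4+18) = Beta(11.2, 19.4).
After batch 2: Beta(11.2+5, 19.4+9) = Beta(16.2, 28.4).
Posterior mean = α/(α+β) = 16.2/44.6 = 0.3632.

0.3632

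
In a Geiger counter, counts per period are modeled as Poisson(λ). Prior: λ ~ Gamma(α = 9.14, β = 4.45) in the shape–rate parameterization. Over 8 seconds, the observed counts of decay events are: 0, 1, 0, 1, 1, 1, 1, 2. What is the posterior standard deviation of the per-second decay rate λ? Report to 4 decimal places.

0.3227

With a Gamma(shape α, rate β) prior, the Poisson likelihood is conjugate: the posterior is Gamma(α + ΣXᵢ, β + n).
Sum of counts S = 7 over n = 8 seconds.
Posterior: Gamma(α+S, β+n) = Gamma(9.14+7, 4.45+8) = Gamma(16.14, 12.45).
SD = √α/β = √16.14/12.45 = 0.3227.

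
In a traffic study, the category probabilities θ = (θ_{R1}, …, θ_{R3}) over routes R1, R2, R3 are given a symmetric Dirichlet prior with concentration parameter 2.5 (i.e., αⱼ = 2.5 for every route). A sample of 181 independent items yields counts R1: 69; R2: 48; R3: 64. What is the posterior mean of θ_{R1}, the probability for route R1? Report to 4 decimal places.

The Dirichlet prior is conjugate to the Multinomial likelihood: each posterior αⱼ = prior αⱼ + observed count nⱼ.
Posterior concentration: (71.5, 50.5, 66.5), total = 188.5.
E[θ_{R1}|data] = α_{R1}/Σα = 71.5/188.5 = 0.3793.

0.3793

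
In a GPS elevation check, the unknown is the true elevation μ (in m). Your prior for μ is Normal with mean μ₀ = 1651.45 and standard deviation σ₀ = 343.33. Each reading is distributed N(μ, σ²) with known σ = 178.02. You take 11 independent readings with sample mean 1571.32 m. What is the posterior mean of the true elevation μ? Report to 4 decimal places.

1573.2317

For Normal data with known variance σ², a Normal(μ₀, σ₀²) prior on μ is conjugate. Posterior precision = 1/σ₀² + n/σ²; posterior mean is the precision-weighted average of μ₀ and x̄.
n·x̄ = 11·1571.32 = 17284.52.
σ₀² = 343.33² = 117875.4889, σ² = 178.02² = 31691.1204; σ² + n·σ₀² = 31691.1204 + 11·117875.4889 = 1328321.4983.
Posterior mean = (μ₀/σ₀² + n·x̄/σ²)/(1/σ₀² + n/σ²) = (σ²·μ₀ + σ₀²·n·x̄)/(σ² + n·σ₀²) = (31691.1204·1651.45 + 117875.4889·17284.52)/1328321.4983 = 2089757546.186408/1328321.4983 = 1573.2317.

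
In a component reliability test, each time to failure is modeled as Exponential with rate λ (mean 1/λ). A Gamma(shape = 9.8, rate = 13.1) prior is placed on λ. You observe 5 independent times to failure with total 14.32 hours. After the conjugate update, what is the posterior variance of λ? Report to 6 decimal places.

0.019685

With a Gamma(shape α, rate β) prior on the exponential rate λ, the posterior after n observations with total T = Σxᵢ is Gamma(α+n, β+T).
Posterior: Gamma(9.8+5, 13.1+14.32) = Gamma(14.8, 27.42).
Var = α/β² = 0.019685.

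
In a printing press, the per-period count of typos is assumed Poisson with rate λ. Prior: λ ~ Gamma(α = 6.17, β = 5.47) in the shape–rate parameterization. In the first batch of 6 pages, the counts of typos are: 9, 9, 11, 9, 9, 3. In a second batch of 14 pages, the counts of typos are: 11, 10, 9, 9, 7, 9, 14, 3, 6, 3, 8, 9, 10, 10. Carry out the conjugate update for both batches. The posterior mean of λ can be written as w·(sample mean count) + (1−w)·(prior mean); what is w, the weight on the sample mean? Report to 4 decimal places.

With a Gamma(shape α, rate β) prior, the Poisson likelihood is conjugate: the posterior is Gamma(α + ΣXᵢ, β + n).
Total number of pages: n = 6 + 14 = 20.
Posterior mean = (α₀+S)/(β₀+n) = [n/(β₀+n)]·(S/n) + [β₀/(β₀+n)]·(α₀/β₀), so only n and β₀ enter the weight.
Weight on data w = n/(β₀+n) = 20/(5.47+20) = 20/25.47 = 0.7852.

0.7852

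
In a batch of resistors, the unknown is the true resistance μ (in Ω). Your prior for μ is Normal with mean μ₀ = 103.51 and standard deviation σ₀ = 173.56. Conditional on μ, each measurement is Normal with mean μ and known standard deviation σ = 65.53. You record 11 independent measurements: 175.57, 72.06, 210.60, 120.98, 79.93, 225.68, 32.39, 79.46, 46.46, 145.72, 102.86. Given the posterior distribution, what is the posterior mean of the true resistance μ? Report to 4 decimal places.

For Normal data with known variance σ², a Normal(μ₀, σ₀²) prior on μ is conjugate. Posterior precision = 1/σ₀² + n/σ²; posterior mean is the precision-weighted average of μ₀ and x̄.
Σxᵢ = 175.57 + 72.06 + 210.60 + 120.98 + 79.93 + 225.68 + 32.39 + 79.46 + 46.46 + 145.72 + 102.86 = 1291.71, so n·x̄ = 1291.71.
σ₀² = 173.56² = 30123.0736, σ² = 65.53² = 4294.1809; σ² + n·σ₀² = 4294.1809 + 11·30123.0736 = 335647.9905.
Posterior mean = (μ₀/σ₀² + n·x̄/σ²)/(1/σ₀² + n/σ²) = (σ²·μ₀ + σ₀²·n·x̄)/(σ² + n·σ₀²) = (4294.1809·103.51 + 30123.0736·1291.71)/335647.9905 = 39354766.064815/335647.9905 = 117.2501.

117.2501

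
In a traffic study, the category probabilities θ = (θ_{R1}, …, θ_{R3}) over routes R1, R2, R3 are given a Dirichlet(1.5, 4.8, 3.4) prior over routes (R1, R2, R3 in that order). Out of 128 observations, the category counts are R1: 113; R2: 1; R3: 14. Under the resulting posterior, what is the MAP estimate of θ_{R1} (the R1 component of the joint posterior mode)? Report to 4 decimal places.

The Dirichlet prior is conjugate to the Multinomial likelihood: each posterior αⱼ = prior αⱼ + observed count nⱼ.
Posterior concentration: (114.5, 5.8, 17.4), total = 137.7.
Joint mode component: (α_{R1}−1)/(Σα−K) = 113.5/134.7 = 0.8426.

0.8426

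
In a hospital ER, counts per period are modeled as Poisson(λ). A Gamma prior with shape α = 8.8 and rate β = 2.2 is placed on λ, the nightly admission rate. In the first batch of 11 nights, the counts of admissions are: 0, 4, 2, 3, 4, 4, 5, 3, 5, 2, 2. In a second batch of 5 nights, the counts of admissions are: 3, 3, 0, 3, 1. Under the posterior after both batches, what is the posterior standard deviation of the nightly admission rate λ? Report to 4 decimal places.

0.3993

With a Gamma(shape α, rate β) prior, the Poisson likelihood is conjugate: the posterior is Gamma(α + ΣXᵢ, β + n).
Batch 1: sum of counts S = 34 over n = 11 nights.
After batch 1: Gamma(α+S, β+n) = Gamma(8.8+34, 2.2+11) = Gamma(42.8, 13.2).
Batch 2: sum of counts S = 10 over n = 5 nights.
After batch 2: Gamma(α+S, β+n) = Gamma(42.8+10, 13.2+5) = Gamma(52.8, 18.2).
SD = √α/β = √52.8/18.2 = 0.3993.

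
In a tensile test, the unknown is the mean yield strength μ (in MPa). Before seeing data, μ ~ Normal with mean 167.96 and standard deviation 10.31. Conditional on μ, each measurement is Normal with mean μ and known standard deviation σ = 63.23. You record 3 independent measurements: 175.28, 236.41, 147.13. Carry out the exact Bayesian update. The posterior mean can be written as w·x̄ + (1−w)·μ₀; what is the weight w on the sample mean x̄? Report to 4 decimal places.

0.0739

For Normal data with known variance σ², a Normal(μ₀, σ₀²) prior on μ is conjugate. Posterior precision = 1/σ₀² + n/σ²; posterior mean is the precision-weighted average of μ₀ and x̄.
σ₀² = 10.31² = 106.2961, σ² = 63.23² = 3998.0329. Prior precision 1/σ₀² = 1/106.2961; data precision n/σ² = 3/3998.0329.
w = (n/σ²)/(1/σ₀² + n/σ²) = n·σ₀²/(σ² + n·σ₀²) = 3·106.2961/(3998.0329 + 3·106.2961) = 318.8883/4316.9212 = 0.0739.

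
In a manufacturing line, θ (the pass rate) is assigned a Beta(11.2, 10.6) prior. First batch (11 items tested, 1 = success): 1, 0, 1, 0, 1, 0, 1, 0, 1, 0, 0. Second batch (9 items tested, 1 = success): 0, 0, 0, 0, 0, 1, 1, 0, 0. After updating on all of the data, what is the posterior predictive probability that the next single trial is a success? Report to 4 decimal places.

The Beta prior is conjugate to a Binomial/Bernoulli likelihood; the update adds successes to α and failures to β.
After batch 1: Beta(11.2+5, 10.6+6) = Beta(16.2, 16.6).
After batch 2: Beta(16.2+2, 16.6+7) = Beta(18.2, 23.6).
For a single future Bernoulli trial, P(success | data) = α/(α+β) = 0.4354.

0.4354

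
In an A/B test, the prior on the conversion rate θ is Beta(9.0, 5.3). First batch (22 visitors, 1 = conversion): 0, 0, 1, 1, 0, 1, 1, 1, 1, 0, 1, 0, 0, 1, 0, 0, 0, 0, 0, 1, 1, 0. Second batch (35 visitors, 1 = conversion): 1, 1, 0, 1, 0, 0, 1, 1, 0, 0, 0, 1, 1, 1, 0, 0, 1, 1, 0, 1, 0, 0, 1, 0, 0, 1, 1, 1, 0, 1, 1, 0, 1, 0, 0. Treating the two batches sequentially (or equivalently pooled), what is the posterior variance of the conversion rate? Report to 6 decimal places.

0.003453

The Beta prior is conjugate to a Binomial/Bernoulli likelihood; the update adds successes to α and failures to β.
After batch 1: Beta(9.0+10, 5.3+12) = Beta(19.0, 17.3).
After batch 2: Beta(19.0+18, 17.3+17) = Beta(37.0, 34.3).
Var = αβ/((α+β)²(α+β+1)) = 37.0·34.3/(71.3²·72.3) = 0.003453.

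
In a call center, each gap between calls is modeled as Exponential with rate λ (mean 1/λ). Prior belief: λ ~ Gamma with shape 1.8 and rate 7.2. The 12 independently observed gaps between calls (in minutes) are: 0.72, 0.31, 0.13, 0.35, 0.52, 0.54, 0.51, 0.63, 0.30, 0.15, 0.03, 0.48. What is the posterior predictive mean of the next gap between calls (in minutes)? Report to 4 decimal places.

0.9273

With a Gamma(shape α, rate β) prior on the exponential rate λ, the posterior after n observations with total T = Σxᵢ is Gamma(α+n, β+T).
Sum of observations T = 4.67 minutes; n = 12.
Posterior: Gamma(1.8+12, 7.2+4.67) = Gamma(13.8, 11.87).
The predictive distribution for the next observation is Lomax; its mean is β/(α−1) = 11.87/12.8 = 0.9273.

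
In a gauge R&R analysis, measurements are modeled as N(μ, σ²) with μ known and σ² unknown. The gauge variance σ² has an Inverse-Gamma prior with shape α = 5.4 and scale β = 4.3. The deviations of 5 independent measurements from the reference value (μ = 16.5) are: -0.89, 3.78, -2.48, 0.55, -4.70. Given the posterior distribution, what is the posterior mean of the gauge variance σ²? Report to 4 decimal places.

With known mean μ and an Inverse-Gamma(α, β) prior on σ², the Normal likelihood is conjugate: posterior is Inv-Gamma(α + n/2, β + Σ(xᵢ−μ)²/2).
Σ(xᵢ−μ)² = (-0.89)² + (3.78)² + (-2.48)² + (0.55)² + (-4.70)² = 43.6234.
Posterior: Inv-Gamma(5.4 + 5/2, 4.3 + 43.6234/2) = Inv-Gamma(7.90, 26.11170).
E[σ²|data] = β/(α−1) = 26.11170/6.90 = 3.7843.

3.7843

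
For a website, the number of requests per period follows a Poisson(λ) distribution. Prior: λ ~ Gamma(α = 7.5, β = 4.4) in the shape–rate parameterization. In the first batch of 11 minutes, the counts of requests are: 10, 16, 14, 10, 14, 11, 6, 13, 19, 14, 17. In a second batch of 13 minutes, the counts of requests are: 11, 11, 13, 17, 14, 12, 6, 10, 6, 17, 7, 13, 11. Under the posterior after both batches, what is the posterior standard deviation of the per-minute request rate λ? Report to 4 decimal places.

0.6094

With a Gamma(shape α, rate β) prior, the Poisson likelihood is conjugate: the posterior is Gamma(α + ΣXᵢ, β + n).
Batch 1: sum of counts S = 144 over n = 11 minutes.
After batch 1: Gamma(α+S, β+n) = Gamma(7.5+144, 4.4+11) = Gamma(151.5, 15.4).
Batch 2: sum of counts S = 148 over n = 13 minutes.
After batch 2: Gamma(α+S, β+n) = Gamma(151.5+148, 15.4+13) = Gamma(299.5, 28.4).
SD = √α/β = √299.5/28.4 = 0.6094.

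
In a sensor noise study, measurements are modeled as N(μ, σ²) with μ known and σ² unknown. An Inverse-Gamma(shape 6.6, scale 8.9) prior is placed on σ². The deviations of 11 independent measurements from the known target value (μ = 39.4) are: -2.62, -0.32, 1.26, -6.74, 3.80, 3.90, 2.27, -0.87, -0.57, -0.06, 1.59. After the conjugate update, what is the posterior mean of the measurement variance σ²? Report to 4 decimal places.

4.9639

With known mean μ and an Inverse-Gamma(α, β) prior on σ², the Normal likelihood is conjugate: posterior is Inv-Gamma(α + n/2, β + Σ(xᵢ−μ)²/2).
Σ(xᵢ−μ)² = (-2.62)² + (-0.32)² + (1.26)² + (-6.74)² + (3.80)² + (3.90)² + (2.27)² + (-0.87)² + (-0.57)² + (-0.06)² + (1.59)² = 92.3984.
Posterior: Inv-Gamma(6.6 + 11/2, 8.9 + 92.3984/2) = Inv-Gamma(12.10, 55.09920).
E[σ²|data] = β/(α−1) = 55.09920/11.10 = 4.9639.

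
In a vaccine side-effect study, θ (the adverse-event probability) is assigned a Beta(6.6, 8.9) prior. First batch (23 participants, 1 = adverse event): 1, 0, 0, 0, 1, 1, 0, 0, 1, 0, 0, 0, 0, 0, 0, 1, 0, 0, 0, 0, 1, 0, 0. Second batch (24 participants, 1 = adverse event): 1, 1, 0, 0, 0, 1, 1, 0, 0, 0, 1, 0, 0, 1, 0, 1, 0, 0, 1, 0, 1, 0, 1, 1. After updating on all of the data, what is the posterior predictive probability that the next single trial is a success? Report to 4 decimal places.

The Beta prior is conjugate to a Binomial/Bernoulli likelihood; the update adds successes to α and failures to β.
After batch 1: Beta(6.6+6, 8.9+17) = Beta(12.6, 25.9).
After batch 2: Beta(12.6+11, 25.9+13) = Beta(23.6, 38.9).
For a single future Bernoulli trial, P(success | data) = α/(α+β) = 0.3776.

0.3776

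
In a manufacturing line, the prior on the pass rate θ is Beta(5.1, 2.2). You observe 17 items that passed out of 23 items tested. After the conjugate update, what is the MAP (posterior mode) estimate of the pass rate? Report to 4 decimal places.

0.7456

The Beta prior is conjugate to a Binomial/Bernoulli likelihood; the update adds successes to α and failures to β.
Posterior: Beta(α+k, β+n−k) = Beta(5.1+17, 2.2+6) = Beta(22.1, 8.2).
Mode of Beta(a,b) for a,b>1 is (a−1)/(a+b−2) = 21.1/28.3 = 0.7456.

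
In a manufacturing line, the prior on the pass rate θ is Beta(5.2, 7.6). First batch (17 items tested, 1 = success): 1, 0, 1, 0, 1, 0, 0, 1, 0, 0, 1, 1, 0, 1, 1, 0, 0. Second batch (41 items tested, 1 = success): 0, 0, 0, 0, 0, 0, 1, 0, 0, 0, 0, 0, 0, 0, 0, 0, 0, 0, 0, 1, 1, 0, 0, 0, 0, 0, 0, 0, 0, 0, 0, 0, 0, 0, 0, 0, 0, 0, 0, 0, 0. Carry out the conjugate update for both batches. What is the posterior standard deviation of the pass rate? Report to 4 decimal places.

0.0496

The Beta prior is conjugate to a Binomial/Bernoulli likelihood; the update adds successes to α and failures to β.
After batch 1: Beta(5.2+8, 7.6+9) = Beta(13.2, 16.6).
After batch 2: Beta(13.2+3, 16.6+38) = Beta(16.2, 54.6).
Var = αβ/((α+β)²(α+β+1)) = 16.2·54.6/(70.8²·71.8) = 0.00245763; SD = √0.00245763 = 0.0496.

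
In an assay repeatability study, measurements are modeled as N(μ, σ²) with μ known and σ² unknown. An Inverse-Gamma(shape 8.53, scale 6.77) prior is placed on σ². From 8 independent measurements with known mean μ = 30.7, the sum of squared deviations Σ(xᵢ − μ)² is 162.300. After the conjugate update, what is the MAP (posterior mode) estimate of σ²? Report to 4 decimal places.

6.4982

With known mean μ and an Inverse-Gamma(α, β) prior on σ², the Normal likelihood is conjugate: posterior is Inv-Gamma(α + n/2, β + Σ(xᵢ−μ)²/2).
Posterior: Inv-Gamma(8.53 + 8/2, 6.77 + 162.300/2) = Inv-Gamma(12.53, 87.9200).
Mode = β/(α+1) = 87.9200/13.53 = 6.4982.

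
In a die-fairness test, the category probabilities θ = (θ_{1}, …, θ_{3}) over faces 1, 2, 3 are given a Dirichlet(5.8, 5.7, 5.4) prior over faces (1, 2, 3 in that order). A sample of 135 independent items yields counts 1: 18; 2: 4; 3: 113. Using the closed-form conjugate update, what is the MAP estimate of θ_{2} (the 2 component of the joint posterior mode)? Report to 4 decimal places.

0.0584

The Dirichlet prior is conjugate to the Multinomial likelihood: each posterior αⱼ = prior αⱼ + observed count nⱼ.
Posterior concentration: (23.8, 9.7, 118.4), total = 151.9.
Joint mode component: (α_{2}−1)/(Σα−K) = 8.7/148.9 = 0.0584.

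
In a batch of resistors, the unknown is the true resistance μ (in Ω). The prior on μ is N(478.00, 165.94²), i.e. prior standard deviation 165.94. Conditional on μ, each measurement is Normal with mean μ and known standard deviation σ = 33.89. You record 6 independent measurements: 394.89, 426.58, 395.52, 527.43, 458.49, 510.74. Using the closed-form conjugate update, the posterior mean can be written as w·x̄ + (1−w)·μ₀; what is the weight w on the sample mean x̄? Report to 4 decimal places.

0.9931

For Normal data with known variance σ², a Normal(μ₀, σ₀²) prior on μ is conjugate. Posterior precision = 1/σ₀² + n/σ²; posterior mean is the precision-weighted average of μ₀ and x̄.
σ₀² = 165.94² = 27536.0836, σ² = 33.89² = 1148.5321. Prior precision 1/σ₀² = 1/27536.0836; data precision n/σ² = 6/1148.5321.
w = (n/σ²)/(1/σ₀² + n/σ²) = n·σ₀²/(σ² + n·σ₀²) = 6·27536.0836/(1148.5321 + 6·27536.0836) = 165216.5016/166365.0337 = 0.9931.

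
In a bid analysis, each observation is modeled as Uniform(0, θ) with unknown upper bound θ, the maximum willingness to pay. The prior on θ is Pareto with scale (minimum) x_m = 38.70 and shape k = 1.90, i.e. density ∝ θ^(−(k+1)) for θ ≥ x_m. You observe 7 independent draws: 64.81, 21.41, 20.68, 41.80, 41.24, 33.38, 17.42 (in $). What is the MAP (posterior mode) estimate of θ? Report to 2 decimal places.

64.81

A Pareto(scale x_m, shape k) prior on the upper bound θ of Uniform(0, θ) is conjugate: posterior is Pareto(max(x_m, max xᵢ), k + n).
Sample maximum = 64.81; prior scale x_m = 38.70 → posterior scale = max = 64.81.
Posterior shape = 1.90 + 7 = 8.90.
The Pareto density is decreasing on [x_m, ∞), so the mode is x_m = 64.81.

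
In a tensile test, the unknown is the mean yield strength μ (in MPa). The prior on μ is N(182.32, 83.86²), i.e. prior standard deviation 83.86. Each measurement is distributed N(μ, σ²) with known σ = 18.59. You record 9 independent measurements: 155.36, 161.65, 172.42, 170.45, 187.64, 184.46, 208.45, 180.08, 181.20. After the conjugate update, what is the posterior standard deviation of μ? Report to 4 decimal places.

For Normal data with known variance σ², a Normal(μ₀, σ₀²) prior on μ is conjugate. Posterior precision = 1/σ₀² + n/σ²; posterior mean is the precision-weighted average of μ₀ and x̄.
σ₀² = 83.86² = 7032.4996, σ² = 18.59² = 345.5881; σ² + n·σ₀² = 345.5881 + 9·7032.4996 = 63638.0845.
Posterior precision = 1/σ₀² + n/σ² = 1/7032.4996 + 9/345.5881 = (σ² + n·σ₀²)/(σ₀²σ²) = 63638.0845/(7032.4996·345.5881); posterior variance σₙ² = σ₀²σ²/(σ² + n·σ₀²) = 7032.4996·345.5881/63638.0845 = 38.190153.
Posterior SD = √σₙ² = √(7032.4996·345.5881/63638.0845) = 6.1798.

6.1798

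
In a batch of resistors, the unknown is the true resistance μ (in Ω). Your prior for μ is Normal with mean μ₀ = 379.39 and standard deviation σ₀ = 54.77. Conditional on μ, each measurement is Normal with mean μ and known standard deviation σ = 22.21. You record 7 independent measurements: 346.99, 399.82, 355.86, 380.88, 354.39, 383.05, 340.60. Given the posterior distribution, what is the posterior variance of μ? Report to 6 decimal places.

For Normal data with known variance σ², a Normal(μ₀, σ₀²) prior on μ is conjugate. Posterior precision = 1/σ₀² + n/σ²; posterior mean is the precision-weighted average of μ₀ and x̄.
σ₀² = 54.77² = 2999.7529, σ² = 22.21² = 493.2841; σ² + n·σ₀² = 493.2841 + 7·2999.7529 = 21491.5544.
Posterior precision = 1/σ₀² + n/σ² = 1/2999.7529 + 7/493.2841 = (σ² + n·σ₀²)/(σ₀²σ²) = 21491.5544/(2999.7529·493.2841); posterior variance σₙ² = σ₀²σ²/(σ² + n·σ₀²) = 2999.7529·493.2841/21491.5544 = 68.851716.

68.851716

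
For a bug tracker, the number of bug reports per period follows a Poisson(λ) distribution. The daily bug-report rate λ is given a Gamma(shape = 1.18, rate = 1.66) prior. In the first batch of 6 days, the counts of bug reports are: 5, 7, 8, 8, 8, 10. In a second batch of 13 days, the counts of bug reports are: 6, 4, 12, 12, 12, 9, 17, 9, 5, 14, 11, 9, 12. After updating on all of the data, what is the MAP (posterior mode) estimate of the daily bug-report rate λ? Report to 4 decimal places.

With a Gamma(shape α, rate β) prior, the Poisson likelihood is conjugate: the posterior is Gamma(α + ΣXᵢ, β + n).
Batch 1: sum of counts S = 46 over n = 6 days.
After batch 1: Gamma(α+S, β+n) = Gamma(1.18+46, 1.66+6) = Gamma(47.18, 7.66).
Batch 2: sum of counts S = 132 over n = 13 days.
After batch 2: Gamma(α+S, β+n) = Gamma(47.18+132, 7.66+13) = Gamma(179.18, 20.66).
Mode of Gamma(α,β) for α≥1 is (α−1)/β = 178.18/20.66 = 8.6244.

8.6244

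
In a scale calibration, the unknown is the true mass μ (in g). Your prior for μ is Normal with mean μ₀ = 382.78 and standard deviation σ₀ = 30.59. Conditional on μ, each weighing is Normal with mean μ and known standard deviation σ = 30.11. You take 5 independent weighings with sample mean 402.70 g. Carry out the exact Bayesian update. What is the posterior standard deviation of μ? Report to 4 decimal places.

12.3244

For Normal data with known variance σ², a Normal(μ₀, σ₀²) prior on μ is conjugate. Posterior precision = 1/σ₀² + n/σ²; posterior mean is the precision-weighted average of μ₀ and x̄.
σ₀² = 30.59² = 935.7481, σ² = 30.11² = 906.6121; σ² + n·σ₀² = 906.6121 + 5·935.7481 = 5585.3526.
Posterior precision = 1/σ₀² + n/σ² = 1/935.7481 + 5/906.6121 = (σ² + n·σ₀²)/(σ₀²σ²) = 5585.3526/(935.7481·906.6121); posterior variance σₙ² = σ₀²σ²/(σ² + n·σ₀²) = 935.7481·906.6121/5585.3526 = 151.890241.
Posterior SD = √σₙ² = √(935.7481·906.6121/5585.3526) = 12.3244.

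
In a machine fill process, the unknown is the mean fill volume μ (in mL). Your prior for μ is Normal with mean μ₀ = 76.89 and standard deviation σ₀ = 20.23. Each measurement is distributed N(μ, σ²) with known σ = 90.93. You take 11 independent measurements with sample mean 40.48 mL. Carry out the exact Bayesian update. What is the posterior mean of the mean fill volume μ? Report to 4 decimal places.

For Normal data with known variance σ², a Normal(μ₀, σ₀²) prior on μ is conjugate. Posterior precision = 1/σ₀² + n/σ²; posterior mean is the precision-weighted average of μ₀ and x̄.
n·x̄ = 11·40.48 = 445.28.
σ₀² = 20.23² = 409.2529, σ² = 90.93² = 8268.2649; σ² + n·σ₀² = 8268.2649 + 11·409.2529 = 12770.0468.
Posterior mean = (μ₀/σ₀² + n·x̄/σ²)/(1/σ₀² + n/σ²) = (σ²·μ₀ + σ₀²·n·x̄)/(σ² + n·σ₀²) = (8268.2649·76.89 + 409.2529·445.28)/12770.0468 = 817979.019473/12770.0468 = 64.0545.

64.0545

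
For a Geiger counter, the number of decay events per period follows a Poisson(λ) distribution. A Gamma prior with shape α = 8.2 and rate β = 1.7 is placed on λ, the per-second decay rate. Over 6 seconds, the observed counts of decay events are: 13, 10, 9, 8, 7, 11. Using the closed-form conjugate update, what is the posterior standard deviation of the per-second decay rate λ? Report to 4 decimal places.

1.0567

With a Gamma(shape α, rate β) prior, the Poisson likelihood is conjugate: the posterior is Gamma(α + ΣXᵢ, β + n).
Sum of counts S = 58 over n = 6 seconds.
Posterior: Gamma(α+S, β+n) = Gamma(8.2+58, 1.7+6) = Gamma(66.2, 7.7).
SD = √α/β = √66.2/7.7 = 1.0567.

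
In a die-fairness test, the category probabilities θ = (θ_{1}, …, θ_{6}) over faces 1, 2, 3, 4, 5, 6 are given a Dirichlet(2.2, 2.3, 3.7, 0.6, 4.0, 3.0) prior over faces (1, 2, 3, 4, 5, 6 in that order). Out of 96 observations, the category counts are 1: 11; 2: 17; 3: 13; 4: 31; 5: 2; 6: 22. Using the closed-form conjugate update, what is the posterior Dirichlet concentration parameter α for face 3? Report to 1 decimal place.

16.7

The Dirichlet prior is conjugate to the Multinomial likelihood: each posterior αⱼ = prior αⱼ + observed count nⱼ.
Posterior concentration: (13.2, 19.3, 16.7, 31.6, 6.0, 25.0), total = 111.8.
α_{3} = 3.7 + 13 = 16.7.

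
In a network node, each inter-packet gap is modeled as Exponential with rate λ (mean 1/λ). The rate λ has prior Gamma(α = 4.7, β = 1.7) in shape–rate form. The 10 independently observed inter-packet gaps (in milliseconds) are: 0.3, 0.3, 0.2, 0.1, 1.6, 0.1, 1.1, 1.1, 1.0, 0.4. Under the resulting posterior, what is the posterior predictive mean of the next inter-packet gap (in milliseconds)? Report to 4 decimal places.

0.5766

With a Gamma(shape α, rate β) prior on the exponential rate λ, the posterior after n observations with total T = Σxᵢ is Gamma(α+n, β+T).
Sum of observations T = 6.2 milliseconds; n = 10.
Posterior: Gamma(4.7+10, 1.7+6.2) = Gamma(14.7, 7.9).
The predictive distribution for the next observation is Lomax; its mean is β/(α−1) = 7.9/13.7 = 0.5766.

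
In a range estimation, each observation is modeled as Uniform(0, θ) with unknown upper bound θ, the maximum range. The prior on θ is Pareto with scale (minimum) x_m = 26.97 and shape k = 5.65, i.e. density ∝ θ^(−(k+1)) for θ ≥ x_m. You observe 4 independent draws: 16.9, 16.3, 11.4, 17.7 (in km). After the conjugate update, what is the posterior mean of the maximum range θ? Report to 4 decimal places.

A Pareto(scale x_m, shape k) prior on the upper bound θ of Uniform(0, θ) is conjugate: posterior is Pareto(max(x_m, max xᵢ), k + n).
Sample maximum = 17.7; prior scale x_m = 26.97 → posterior scale = max = 26.97.
Posterior shape = 5.65 + 4 = 9.65.
E[θ|data] = k·x_m/(k−1) = 9.65·26.97/8.65 = 30.0879.

30.0879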